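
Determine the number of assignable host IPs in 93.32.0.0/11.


Host bits = 32 - 11 = 21
Total addresses = 2^21 = 2097152
Usable = total - 2 (network and broadcast)
Usable hosts: 2097150


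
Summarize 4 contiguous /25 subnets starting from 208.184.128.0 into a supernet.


Original prefix: /25
Number of subnets: 4 = 2^2
New prefix = 25 - 2 = 23
Supernet: 208.184.128.0/23


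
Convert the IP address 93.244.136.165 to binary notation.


93 = 01011101
244 = 11110100
136 = 10001000
165 = 10100101
Binary: 01011101.11110100.10001000.10100101


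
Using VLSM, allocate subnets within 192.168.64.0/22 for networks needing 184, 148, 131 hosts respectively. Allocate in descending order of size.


184 hosts -> /24 (254 usable): 192.168.64.0/24
148 hosts -> /24 (254 usable): 192.168.65.0/24
131 hosts -> /24 (254 usable): 192.168.66.0/24
Allocation: 192.168.64.0/24 (184 hosts, 254 usable); 192.168.65.0/24 (148 hosts, 254 usable); 192.168.66.0/24 (131 hosts, 254 usable)


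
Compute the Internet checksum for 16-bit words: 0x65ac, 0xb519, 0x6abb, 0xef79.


Sum all words (with carry folding):
+ 0x65ac = 0x65ac
+ 0xb519 = 0x1ac6
+ 0x6abb = 0x8581
+ 0xef79 = 0x74fb
One's complement: ~0x74fb
Checksum = 0x8b04


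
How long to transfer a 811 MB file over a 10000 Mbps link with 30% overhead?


Effective throughput = 10000 * (1 - 30/100) = 7000 Mbps
File size in Mb = 811 * 8 = 6488 Mb
Time = 6488 / 7000
Time = 0.9269 seconds


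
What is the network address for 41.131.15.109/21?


IP:   00101001.10000011.00001111.01101101
Mask: 11111111.11111111.11111000.00000000
AND operation:
Net:  00101001.10000011.00001000.00000000
Network: 41.131.8.0/21


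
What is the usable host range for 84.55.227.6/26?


Network: 84.55.227.0
Broadcast: 84.55.227.63
First usable = network + 1
Last usable = broadcast - 1
Range: 84.55.227.1 to 84.55.227.62


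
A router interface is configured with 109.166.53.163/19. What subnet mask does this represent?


/19 means 19 network bits, 13 host bits
Binary: 11111111111111111110000000000000
Mask: 255.255.224.0


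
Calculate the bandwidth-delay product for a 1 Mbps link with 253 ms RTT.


BDP = bandwidth * RTT
= 1 Mbps * 253 ms
= 1 * 1e6 * 253 / 1000 bits
= 253000 bits
= 31625 bytes
= 30.8838 KB
BDP = 253000 bits (31625 bytes)


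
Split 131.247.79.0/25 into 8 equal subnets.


New prefix = 25 + 3 = 28
Each subnet has 16 addresses
  131.247.79.0/28
  131.247.79.16/28
  131.247.79.32/28
  131.247.79.48/28
  131.247.79.64/28
  131.247.79.80/28
  131.247.79.96/28
  131.247.79.112/28
Subnets: 131.247.79.0/28, 131.247.79.16/28, 131.247.79.32/28, 131.247.79.48/28, 131.247.79.64/28, 131.247.79.80/28, 131.247.79.96/28, 131.247.79.112/28


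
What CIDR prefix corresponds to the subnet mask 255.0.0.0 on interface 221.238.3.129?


Binary: 11111111.00000000.00000000.00000000
Count leading 1s
Prefix: /8


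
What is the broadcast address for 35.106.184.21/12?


Network: 35.96.0.0/12
Host bits = 20
Set all host bits to 1:
Broadcast: 35.111.255.255


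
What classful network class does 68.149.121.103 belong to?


First octet: 68
Binary: 01000100
0xxxxxxx -> Class A (1-126)
Class A, default mask 255.0.0.0 (/8)


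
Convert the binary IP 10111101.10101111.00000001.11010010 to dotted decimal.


10111101 = 189
10101111 = 175
00000001 = 1
11010010 = 210
IP: 189.175.1.210


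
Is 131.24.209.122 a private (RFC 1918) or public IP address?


RFC 1918 private ranges:
  10.0.0.0/8 (10.0.0.0 - 10.255.255.255)
  172.16.0.0/12 (172.16.0.0 - 172.31.255.255)
  192.168.0.0/16 (192.168.0.0 - 192.168.255.255)
Public (not in any RFC 1918 range)


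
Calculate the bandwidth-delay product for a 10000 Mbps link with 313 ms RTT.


BDP = bandwidth * RTT
= 10000 Mbps * 313 ms
= 10000 * 1e6 * 313 / 1000 bits
= 3130000000 bits
= 391250000 bytes
= 382080.0781 KB
BDP = 3130000000 bits (391250000 bytes)


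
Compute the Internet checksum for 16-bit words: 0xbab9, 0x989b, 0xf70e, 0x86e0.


Sum all words (with carry folding):
+ 0xbab9 = 0xbab9
+ 0x989b = 0x5355
+ 0xf70e = 0x4a64
+ 0x86e0 = 0xd144
One's complement: ~0xd144
Checksum = 0x2ebb


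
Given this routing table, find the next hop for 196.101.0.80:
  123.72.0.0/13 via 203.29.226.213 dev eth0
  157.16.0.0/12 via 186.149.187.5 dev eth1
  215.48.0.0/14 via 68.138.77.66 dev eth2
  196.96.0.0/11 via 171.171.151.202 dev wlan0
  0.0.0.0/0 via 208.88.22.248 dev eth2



Longest prefix match for 196.101.0.80:
  /13 123.72.0.0: no
  /12 157.16.0.0: no
  /14 215.48.0.0: no
  /11 196.96.0.0: MATCH
  /0 0.0.0.0: MATCH
Selected: next-hop 171.171.151.202 via wlan0 (matched /11)


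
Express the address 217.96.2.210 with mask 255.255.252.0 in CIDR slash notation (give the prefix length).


Binary: 11111111.11111111.11111100.00000000
Count leading 1s
Prefix: /22


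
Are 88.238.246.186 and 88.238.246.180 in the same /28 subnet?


Mask: 255.255.255.240
88.238.246.186 AND mask = 88.238.246.176
88.238.246.180 AND mask = 88.238.246.176
Yes, same subnet (88.238.246.176)


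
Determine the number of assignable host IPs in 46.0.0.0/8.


Host bits = 32 - 8 = 24
Total addresses = 2^24 = 16777216
Usable = total - 2 (network and broadcast)
Usable hosts: 16777214


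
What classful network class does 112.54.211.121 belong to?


First octet: 112
Binary: 01110000
0xxxxxxx -> Class A (1-126)
Class A, default mask 255.0.0.0 (/8)


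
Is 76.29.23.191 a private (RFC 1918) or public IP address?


RFC 1918 private ranges:
  10.0.0.0/8 (10.0.0.0 - 10.255.255.255)
  172.16.0.0/12 (172.16.0.0 - 172.31.255.255)
  192.168.0.0/16 (192.168.0.0 - 192.168.255.255)
Public (not in any RFC 1918 range)


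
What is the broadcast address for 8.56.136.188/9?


Network: 8.0.0.0/9
Host bits = 23
Set all host bits to 1:
Broadcast: 8.127.255.255


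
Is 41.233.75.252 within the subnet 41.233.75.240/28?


Subnet network: 41.233.75.240
Test IP AND mask: 41.233.75.240
Yes, 41.233.75.252 is in 41.233.75.240/28


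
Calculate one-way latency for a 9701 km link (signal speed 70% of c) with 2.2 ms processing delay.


Speed = 0.7 * 3e5 km/s = 210000 km/s
Propagation delay = 9701 / 210000 = 0.0462 s = 46.1952 ms
Processing delay = 2.2 ms
Total one-way latency = 48.3952 ms


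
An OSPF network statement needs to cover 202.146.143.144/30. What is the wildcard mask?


Subnet mask: 255.255.255.252
Wildcard = 255.255.255.255 - subnet mask
255 - 255 = 0
255 - 255 = 0
255 - 255 = 0
255 - 252 = 3
Wildcard: 0.0.0.3


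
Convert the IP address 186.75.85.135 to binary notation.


186 = 10111010
75 = 01001011
85 = 01010101
135 = 10000111
Binary: 10111010.01001011.01010101.10000111


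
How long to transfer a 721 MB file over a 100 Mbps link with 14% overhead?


Effective throughput = 100 * (1 - 14/100) = 86 Mbps
File size in Mb = 721 * 8 = 5768 Mb
Time = 5768 / 86
Time = 67.0698 seconds


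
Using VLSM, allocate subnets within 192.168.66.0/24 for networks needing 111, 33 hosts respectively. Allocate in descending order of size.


111 hosts -> /25 (126 usable): 192.168.66.0/25
33 hosts -> /26 (62 usable): 192.168.66.128/26
Allocation: 192.168.66.0/25 (111 hosts, 126 usable); 192.168.66.128/26 (33 hosts, 62 usable)


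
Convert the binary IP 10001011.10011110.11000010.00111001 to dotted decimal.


10001011 = 139
10011110 = 158
11000010 = 194
00111001 = 57
IP: 139.158.194.57


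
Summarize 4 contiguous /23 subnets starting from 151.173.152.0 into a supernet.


Original prefix: /23
Number of subnets: 4 = 2^2
New prefix = 23 - 2 = 21
Supernet: 151.173.152.0/21


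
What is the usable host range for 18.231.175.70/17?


Network: 18.231.128.0
Broadcast: 18.231.255.255
First usable = network + 1
Last usable = broadcast - 1
Range: 18.231.128.1 to 18.231.255.254


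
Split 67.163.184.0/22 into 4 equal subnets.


New prefix = 22 + 2 = 24
Each subnet has 256 addresses
  67.163.184.0/24
  67.163.185.0/24
  67.163.186.0/24
  67.163.187.0/24
Subnets: 67.163.184.0/24, 67.163.185.0/24, 67.163.186.0/24, 67.163.187.0/24


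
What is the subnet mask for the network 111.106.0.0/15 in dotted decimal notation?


/15 means 15 network bits, 17 host bits
Binary: 11111111111111100000000000000000
Mask: 255.254.0.0


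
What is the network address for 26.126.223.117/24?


IP:   00011010.01111110.11011111.01110101
Mask: 11111111.11111111.11111111.00000000
AND operation:
Net:  00011010.01111110.11011111.00000000
Network: 26.126.223.0/24


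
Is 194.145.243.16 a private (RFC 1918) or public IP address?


RFC 1918 private ranges:
  10.0.0.0/8 (10.0.0.0 - 10.255.255.255)
  172.16.0.0/12 (172.16.0.0 - 172.31.255.255)
  192.168.0.0/16 (192.168.0.0 - 192.168.255.255)
Public (not in any RFC 1918 range)


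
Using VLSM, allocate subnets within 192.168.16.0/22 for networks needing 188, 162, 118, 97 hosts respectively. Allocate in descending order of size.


188 hosts -> /24 (254 usable): 192.168.16.0/24
162 hosts -> /24 (254 usable): 192.168.17.0/24
118 hosts -> /25 (126 usable): 192.168.18.0/25
97 hosts -> /25 (126 usable): 192.168.18.128/25
Allocation: 192.168.16.0/24 (188 hosts, 254 usable); 192.168.17.0/24 (162 hosts, 254 usable); 192.168.18.0/25 (118 hosts, 126 usable); 192.168.18.128/25 (97 hosts, 126 usable)


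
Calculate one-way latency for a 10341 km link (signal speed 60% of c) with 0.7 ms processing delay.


Speed = 0.6 * 3e5 km/s = 180000 km/s
Propagation delay = 10341 / 180000 = 0.0575 s = 57.45 ms
Processing delay = 0.7 ms
Total one-way latency = 58.15 ms


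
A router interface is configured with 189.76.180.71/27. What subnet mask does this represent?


/27 means 27 network bits, 5 host bits
Binary: 11111111111111111111111111100000
Mask: 255.255.255.224


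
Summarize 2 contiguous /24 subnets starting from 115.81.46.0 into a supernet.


Original prefix: /24
Number of subnets: 2 = 2^1
New prefix = 24 - 1 = 23
Supernet: 115.81.46.0/23


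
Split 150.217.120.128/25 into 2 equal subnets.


New prefix = 25 + 1 = 26
Each subnet has 64 addresses
  150.217.120.128/26
  150.217.120.192/26
Subnets: 150.217.120.128/26, 150.217.120.192/26


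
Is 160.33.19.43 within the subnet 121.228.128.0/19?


Subnet network: 121.228.128.0
Test IP AND mask: 160.33.0.0
No, 160.33.19.43 is not in 121.228.128.0/19


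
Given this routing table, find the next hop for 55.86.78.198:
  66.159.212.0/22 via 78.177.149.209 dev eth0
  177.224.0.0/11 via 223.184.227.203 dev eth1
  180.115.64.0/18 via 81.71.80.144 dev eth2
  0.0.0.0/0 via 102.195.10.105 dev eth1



Longest prefix match for 55.86.78.198:
  /22 66.159.212.0: no
  /11 177.224.0.0: no
  /18 180.115.64.0: no
  /0 0.0.0.0: MATCH
Selected: next-hop 102.195.10.105 via eth1 (matched /0)


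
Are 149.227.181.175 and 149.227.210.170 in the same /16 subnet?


Mask: 255.255.0.0
149.227.181.175 AND mask = 149.227.0.0
149.227.210.170 AND mask = 149.227.0.0
Yes, same subnet (149.227.0.0)


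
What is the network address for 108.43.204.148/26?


IP:   01101100.00101011.11001100.10010100
Mask: 11111111.11111111.11111111.11000000
AND operation:
Net:  01101100.00101011.11001100.10000000
Network: 108.43.204.128/26


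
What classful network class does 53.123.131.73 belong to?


First octet: 53
Binary: 00110101
0xxxxxxx -> Class A (1-126)
Class A, default mask 255.0.0.0 (/8)


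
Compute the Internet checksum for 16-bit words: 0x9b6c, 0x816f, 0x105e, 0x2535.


Sum all words (with carry folding):
+ 0x9b6c = 0x9b6c
+ 0x816f = 0x1cdc
+ 0x105e = 0x2d3a
+ 0x2535 = 0x526f
One's complement: ~0x526f
Checksum = 0xad90


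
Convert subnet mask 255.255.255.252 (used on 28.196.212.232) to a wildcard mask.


Subnet mask: 255.255.255.252
Wildcard = 255.255.255.255 - subnet mask
255 - 255 = 0
255 - 255 = 0
255 - 255 = 0
255 - 252 = 3
Wildcard: 0.0.0.3


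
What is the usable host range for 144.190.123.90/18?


Network: 144.190.64.0
Broadcast: 144.190.127.255
First usable = network + 1
Last usable = broadcast - 1
Range: 144.190.64.1 to 144.190.127.254


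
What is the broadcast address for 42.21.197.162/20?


Network: 42.21.192.0/20
Host bits = 12
Set all host bits to 1:
Broadcast: 42.21.207.255


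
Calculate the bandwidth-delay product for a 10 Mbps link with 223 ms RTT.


BDP = bandwidth * RTT
= 10 Mbps * 223 ms
= 10 * 1e6 * 223 / 1000 bits
= 2230000 bits
= 278750 bytes
= 272.2168 KB
BDP = 2230000 bits (278750 bytes)


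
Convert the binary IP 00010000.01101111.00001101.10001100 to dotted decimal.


00010000 = 16
01101111 = 111
00001101 = 13
10001100 = 140
IP: 16.111.13.140


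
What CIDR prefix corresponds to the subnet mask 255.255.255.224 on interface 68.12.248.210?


Binary: 11111111.11111111.11111111.11100000
Count leading 1s
Prefix: /27


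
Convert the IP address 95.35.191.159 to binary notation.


95 = 01011111
35 = 00100011
191 = 10111111
159 = 10011111
Binary: 01011111.00100011.10111111.10011111


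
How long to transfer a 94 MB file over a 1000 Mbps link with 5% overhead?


Effective throughput = 1000 * (1 - 5/100) = 950 Mbps
File size in Mb = 94 * 8 = 752 Mb
Time = 752 / 950
Time = 0.7916 seconds


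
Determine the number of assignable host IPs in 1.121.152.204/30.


Host bits = 32 - 30 = 2
Total addresses = 2^2 = 4
Usable = total - 2 (network and broadcast)
Usable hosts: 2


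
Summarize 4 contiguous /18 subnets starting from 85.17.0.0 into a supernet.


Original prefix: /18
Number of subnets: 4 = 2^2
New prefix = 18 - 2 = 16
Supernet: 85.17.0.0/16


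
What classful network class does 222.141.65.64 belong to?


First octet: 222
Binary: 11011110
110xxxxx -> Class C (192-223)
Class C, default mask 255.255.255.0 (/24)


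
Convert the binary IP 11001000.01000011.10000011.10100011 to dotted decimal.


11001000 = 200
01000011 = 67
10000011 = 131
10100011 = 163
IP: 200.67.131.163


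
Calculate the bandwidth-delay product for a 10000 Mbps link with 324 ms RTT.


BDP = bandwidth * RTT
= 10000 Mbps * 324 ms
= 10000 * 1e6 * 324 / 1000 bits
= 3240000000 bits
= 405000000 bytes
= 395507.8125 KB
BDP = 3240000000 bits (405000000 bytes)


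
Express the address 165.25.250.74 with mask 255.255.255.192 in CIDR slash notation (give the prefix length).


Binary: 11111111.11111111.11111111.11000000
Count leading 1s
Prefix: /26


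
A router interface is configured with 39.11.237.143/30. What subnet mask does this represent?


/30 means 30 network bits, 2 host bits
Binary: 11111111111111111111111111111100
Mask: 255.255.255.252


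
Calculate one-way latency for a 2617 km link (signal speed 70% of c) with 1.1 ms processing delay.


Speed = 0.7 * 3e5 km/s = 210000 km/s
Propagation delay = 2617 / 210000 = 0.0125 s = 12.4619 ms
Processing delay = 1.1 ms
Total one-way latency = 13.5619 ms


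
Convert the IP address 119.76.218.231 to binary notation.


119 = 01110111
76 = 01001100
218 = 11011010
231 = 11100111
Binary: 01110111.01001100.11011010.11100111


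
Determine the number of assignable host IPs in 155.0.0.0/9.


Host bits = 32 - 9 = 23
Total addresses = 2^23 = 8388608
Usable = total - 2 (network and broadcast)
Usable hosts: 8388606


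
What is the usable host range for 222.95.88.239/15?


Network: 222.94.0.0
Broadcast: 222.95.255.255
First usable = network + 1
Last usable = broadcast - 1
Range: 222.94.0.1 to 222.95.255.254


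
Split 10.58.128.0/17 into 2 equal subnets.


New prefix = 17 + 1 = 18
Each subnet has 16384 addresses
  10.58.128.0/18
  10.58.192.0/18
Subnets: 10.58.128.0/18, 10.58.192.0/18


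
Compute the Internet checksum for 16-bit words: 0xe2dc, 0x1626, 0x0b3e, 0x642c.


Sum all words (with carry folding):
+ 0xe2dc = 0xe2dc
+ 0x1626 = 0xf902
+ 0x0b3e = 0x0441
+ 0x642c = 0x686d
One's complement: ~0x686d
Checksum = 0x9792


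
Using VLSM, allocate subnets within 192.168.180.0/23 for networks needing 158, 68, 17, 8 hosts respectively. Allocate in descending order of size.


158 hosts -> /24 (254 usable): 192.168.180.0/24
68 hosts -> /25 (126 usable): 192.168.181.0/25
17 hosts -> /27 (30 usable): 192.168.181.128/27
8 hosts -> /28 (14 usable): 192.168.181.160/28
Allocation: 192.168.180.0/24 (158 hosts, 254 usable); 192.168.181.0/25 (68 hosts, 126 usable); 192.168.181.128/27 (17 hosts, 30 usable); 192.168.181.160/28 (8 hosts, 14 usable)


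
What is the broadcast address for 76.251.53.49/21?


Network: 76.251.48.0/21
Host bits = 11
Set all host bits to 1:
Broadcast: 76.251.55.255


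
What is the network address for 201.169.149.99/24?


IP:   11001001.10101001.10010101.01100011
Mask: 11111111.11111111.11111111.00000000
AND operation:
Net:  11001001.10101001.10010101.00000000
Network: 201.169.149.0/24


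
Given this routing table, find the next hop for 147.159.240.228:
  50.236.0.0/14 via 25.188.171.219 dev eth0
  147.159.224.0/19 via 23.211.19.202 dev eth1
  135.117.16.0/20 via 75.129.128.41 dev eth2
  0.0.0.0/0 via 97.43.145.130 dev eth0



Longest prefix match for 147.159.240.228:
  /14 50.236.0.0: no
  /19 147.159.224.0: MATCH
  /20 135.117.16.0: no
  /0 0.0.0.0: MATCH
Selected: next-hop 23.211.19.202 via eth1 (matched /19)


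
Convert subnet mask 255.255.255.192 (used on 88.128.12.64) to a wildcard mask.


Subnet mask: 255.255.255.192
Wildcard = 255.255.255.255 - subnet mask
255 - 255 = 0
255 - 255 = 0
255 - 255 = 0
255 - 192 = 63
Wildcard: 0.0.0.63


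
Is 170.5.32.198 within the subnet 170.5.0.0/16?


Subnet network: 170.5.0.0
Test IP AND mask: 170.5.0.0
Yes, 170.5.32.198 is in 170.5.0.0/16


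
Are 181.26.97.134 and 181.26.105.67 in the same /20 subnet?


Mask: 255.255.240.0
181.26.97.134 AND mask = 181.26.96.0
181.26.105.67 AND mask = 181.26.96.0
Yes, same subnet (181.26.96.0)


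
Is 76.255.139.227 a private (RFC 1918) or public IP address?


RFC 1918 private ranges:
  10.0.0.0/8 (10.0.0.0 - 10.255.255.255)
  172.16.0.0/12 (172.16.0.0 - 172.31.255.255)
  192.168.0.0/16 (192.168.0.0 - 192.168.255.255)
Public (not in any RFC 1918 range)


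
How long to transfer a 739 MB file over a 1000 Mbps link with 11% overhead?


Effective throughput = 1000 * (1 - 11/100) = 890 Mbps
File size in Mb = 739 * 8 = 5912 Mb
Time = 5912 / 890
Time = 6.6427 seconds


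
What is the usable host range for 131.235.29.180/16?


Network: 131.235.0.0
Broadcast: 131.235.255.255
First usable = network + 1
Last usable = broadcast - 1
Range: 131.235.0.1 to 131.235.255.254


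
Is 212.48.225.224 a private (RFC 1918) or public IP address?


RFC 1918 private ranges:
  10.0.0.0/8 (10.0.0.0 - 10.255.255.255)
  172.16.0.0/12 (172.16.0.0 - 172.31.255.255)
  192.168.0.0/16 (192.168.0.0 - 192.168.255.255)
Public (not in any RFC 1918 range)


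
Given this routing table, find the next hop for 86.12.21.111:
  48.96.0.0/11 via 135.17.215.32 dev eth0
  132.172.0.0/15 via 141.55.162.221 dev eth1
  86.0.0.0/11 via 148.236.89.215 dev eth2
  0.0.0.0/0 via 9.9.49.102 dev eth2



Longest prefix match for 86.12.21.111:
  /11 48.96.0.0: no
  /15 132.172.0.0: no
  /11 86.0.0.0: MATCH
  /0 0.0.0.0: MATCH
Selected: next-hop 148.236.89.215 via eth2 (matched /11)


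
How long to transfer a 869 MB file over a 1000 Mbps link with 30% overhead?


Effective throughput = 1000 * (1 - 30/100) = 700 Mbps
File size in Mb = 869 * 8 = 6952 Mb
Time = 6952 / 700
Time = 9.9314 seconds


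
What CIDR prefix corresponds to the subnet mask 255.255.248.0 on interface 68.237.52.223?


Binary: 11111111.11111111.11111000.00000000
Count leading 1s
Prefix: /21


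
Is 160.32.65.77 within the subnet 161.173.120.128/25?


Subnet network: 161.173.120.128
Test IP AND mask: 160.32.65.0
No, 160.32.65.77 is not in 161.173.120.128/25


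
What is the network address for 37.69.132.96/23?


IP:   00100101.01000101.10000100.01100000
Mask: 11111111.11111111.11111110.00000000
AND operation:
Net:  00100101.01000101.10000100.00000000
Network: 37.69.132.0/23


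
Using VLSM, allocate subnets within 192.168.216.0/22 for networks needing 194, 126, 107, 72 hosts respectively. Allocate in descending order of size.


194 hosts -> /24 (254 usable): 192.168.216.0/24
126 hosts -> /25 (126 usable): 192.168.217.0/25
107 hosts -> /25 (126 usable): 192.168.217.128/25
72 hosts -> /25 (126 usable): 192.168.218.0/25
Allocation: 192.168.216.0/24 (194 hosts, 254 usable); 192.168.217.0/25 (126 hosts, 126 usable); 192.168.217.128/25 (107 hosts, 126 usable); 192.168.218.0/25 (72 hosts, 126 usable)


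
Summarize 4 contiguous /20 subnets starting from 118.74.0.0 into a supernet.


Original prefix: /20
Number of subnets: 4 = 2^2
New prefix = 20 - 2 = 18
Supernet: 118.74.0.0/18


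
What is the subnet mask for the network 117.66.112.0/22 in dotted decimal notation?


/22 means 22 network bits, 10 host bits
Binary: 11111111111111111111110000000000
Mask: 255.255.252.0


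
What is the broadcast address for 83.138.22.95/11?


Network: 83.128.0.0/11
Host bits = 21
Set all host bits to 1:
Broadcast: 83.159.255.255


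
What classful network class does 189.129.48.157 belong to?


First octet: 189
Binary: 10111101
10xxxxxx -> Class B (128-191)
Class B, default mask 255.255.0.0 (/16)


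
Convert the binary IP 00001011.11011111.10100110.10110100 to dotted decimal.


00001011 = 11
11011111 = 223
10100110 = 166
10110100 = 180
IP: 11.223.166.180


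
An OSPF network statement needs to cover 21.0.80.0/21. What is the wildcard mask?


Subnet mask: 255.255.248.0
Wildcard = 255.255.255.255 - subnet mask
255 - 255 = 0
255 - 255 = 0
255 - 248 = 7
255 - 0 = 255
Wildcard: 0.0.7.255


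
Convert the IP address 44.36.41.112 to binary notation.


44 = 00101100
36 = 00100100
41 = 00101001
112 = 01110000
Binary: 00101100.00100100.00101001.01110000


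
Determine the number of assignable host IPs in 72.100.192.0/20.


Host bits = 32 - 20 = 12
Total addresses = 2^12 = 4096
Usable = total - 2 (network and broadcast)
Usable hosts: 4094


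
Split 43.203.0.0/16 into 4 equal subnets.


New prefix = 16 + 2 = 18
Each subnet has 16384 addresses
  43.203.0.0/18
  43.203.64.0/18
  43.203.128.0/18
  43.203.192.0/18
Subnets: 43.203.0.0/18, 43.203.64.0/18, 43.203.128.0/18, 43.203.192.0/18


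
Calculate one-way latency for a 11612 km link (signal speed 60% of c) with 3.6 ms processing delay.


Speed = 0.6 * 3e5 km/s = 180000 km/s
Propagation delay = 11612 / 180000 = 0.0645 s = 64.5111 ms
Processing delay = 3.6 ms
Total one-way latency = 68.1111 ms


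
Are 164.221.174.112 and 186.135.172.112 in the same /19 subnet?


Mask: 255.255.224.0
164.221.174.112 AND mask = 164.221.160.0
186.135.172.112 AND mask = 186.135.160.0
No, different subnets (164.221.160.0 vs 186.135.160.0)


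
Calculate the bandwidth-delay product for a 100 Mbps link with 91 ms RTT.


BDP = bandwidth * RTT
= 100 Mbps * 91 ms
= 100 * 1e6 * 91 / 1000 bits
= 9100000 bits
= 1137500 bytes
= 1110.8398 KB
BDP = 9100000 bits (1137500 bytes)


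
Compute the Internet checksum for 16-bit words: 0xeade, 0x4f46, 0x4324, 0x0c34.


Sum all words (with carry folding):
+ 0xeade = 0xeade
+ 0x4f46 = 0x3a25
+ 0x4324 = 0x7d49
+ 0x0c34 = 0x897d
One's complement: ~0x897d
Checksum = 0x7682


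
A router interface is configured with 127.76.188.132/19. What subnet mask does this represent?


/19 means 19 network bits, 13 host bits
Binary: 11111111111111111110000000000000
Mask: 255.255.224.0


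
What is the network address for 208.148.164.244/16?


IP:   11010000.10010100.10100100.11110100
Mask: 11111111.11111111.00000000.00000000
AND operation:
Net:  11010000.10010100.00000000.00000000
Network: 208.148.0.0/16


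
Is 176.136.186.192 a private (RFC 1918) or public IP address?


RFC 1918 private ranges:
  10.0.0.0/8 (10.0.0.0 - 10.255.255.255)
  172.16.0.0/12 (172.16.0.0 - 172.31.255.255)
  192.168.0.0/16 (192.168.0.0 - 192.168.255.255)
Public (not in any RFC 1918 range)


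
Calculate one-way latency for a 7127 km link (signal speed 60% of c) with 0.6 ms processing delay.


Speed = 0.6 * 3e5 km/s = 180000 km/s
Propagation delay = 7127 / 180000 = 0.0396 s = 39.5944 ms
Processing delay = 0.6 ms
Total one-way latency = 40.1944 ms


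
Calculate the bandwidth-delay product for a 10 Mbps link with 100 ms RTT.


BDP = bandwidth * RTT
= 10 Mbps * 100 ms
= 10 * 1e6 * 100 / 1000 bits
= 1000000 bits
= 125000 bytes
= 122.0703 KB
BDP = 1000000 bits (125000 bytes)


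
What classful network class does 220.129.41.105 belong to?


First octet: 220
Binary: 11011100
110xxxxx -> Class C (192-223)
Class C, default mask 255.255.255.0 (/24)


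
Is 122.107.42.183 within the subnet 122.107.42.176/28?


Subnet network: 122.107.42.176
Test IP AND mask: 122.107.42.176
Yes, 122.107.42.183 is in 122.107.42.176/28


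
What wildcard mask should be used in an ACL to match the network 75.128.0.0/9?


Subnet mask: 255.128.0.0
Wildcard = 255.255.255.255 - subnet mask
255 - 255 = 0
255 - 128 = 127
255 - 0 = 255
255 - 0 = 255
Wildcard: 0.127.255.255


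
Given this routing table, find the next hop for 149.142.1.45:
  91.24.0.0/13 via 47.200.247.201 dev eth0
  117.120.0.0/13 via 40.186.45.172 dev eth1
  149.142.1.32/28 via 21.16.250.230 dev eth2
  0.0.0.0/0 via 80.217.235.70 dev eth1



Longest prefix match for 149.142.1.45:
  /13 91.24.0.0: no
  /13 117.120.0.0: no
  /28 149.142.1.32: MATCH
  /0 0.0.0.0: MATCH
Selected: next-hop 21.16.250.230 via eth2 (matched /28)


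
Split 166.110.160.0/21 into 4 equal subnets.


New prefix = 21 + 2 = 23
Each subnet has 512 addresses
  166.110.160.0/23
  166.110.162.0/23
  166.110.164.0/23
  166.110.166.0/23
Subnets: 166.110.160.0/23, 166.110.162.0/23, 166.110.164.0/23, 166.110.166.0/23


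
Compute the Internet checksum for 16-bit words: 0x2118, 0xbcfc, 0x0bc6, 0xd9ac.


Sum all words (with carry folding):
+ 0x2118 = 0x2118
+ 0xbcfc = 0xde14
+ 0x0bc6 = 0xe9da
+ 0xd9ac = 0xc387
One's complement: ~0xc387
Checksum = 0x3c78


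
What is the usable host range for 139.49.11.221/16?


Network: 139.49.0.0
Broadcast: 139.49.255.255
First usable = network + 1
Last usable = broadcast - 1
Range: 139.49.0.1 to 139.49.255.254


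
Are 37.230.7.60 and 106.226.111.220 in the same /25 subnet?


Mask: 255.255.255.128
37.230.7.60 AND mask = 37.230.7.0
106.226.111.220 AND mask = 106.226.111.128
No, different subnets (37.230.7.0 vs 106.226.111.128)


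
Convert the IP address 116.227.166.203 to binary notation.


116 = 01110100
227 = 11100011
166 = 10100110
203 = 11001011
Binary: 01110100.11100011.10100110.11001011


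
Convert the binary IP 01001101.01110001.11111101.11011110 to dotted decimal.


01001101 = 77
01110001 = 113
11111101 = 253
11011110 = 222
IP: 77.113.253.222


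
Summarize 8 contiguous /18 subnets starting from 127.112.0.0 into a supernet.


Original prefix: /18
Number of subnets: 8 = 2^3
New prefix = 18 - 3 = 15
Supernet: 127.112.0.0/15


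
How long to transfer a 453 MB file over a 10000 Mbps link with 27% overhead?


Effective throughput = 10000 * (1 - 27/100) = 7300 Mbps
File size in Mb = 453 * 8 = 3624 Mb
Time = 3624 / 7300
Time = 0.4964 seconds


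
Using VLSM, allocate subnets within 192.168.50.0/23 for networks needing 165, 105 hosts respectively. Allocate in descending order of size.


165 hosts -> /24 (254 usable): 192.168.50.0/24
105 hosts -> /25 (126 usable): 192.168.51.0/25
Allocation: 192.168.50.0/24 (165 hosts, 254 usable); 192.168.51.0/25 (105 hosts, 126 usable)


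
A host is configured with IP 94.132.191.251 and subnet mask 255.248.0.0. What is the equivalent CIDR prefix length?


Binary: 11111111.11111000.00000000.00000000
Count leading 1s
Prefix: /13


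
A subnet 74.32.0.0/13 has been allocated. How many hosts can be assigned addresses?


Host bits = 32 - 13 = 19
Total addresses = 2^19 = 524288
Usable = total - 2 (network and broadcast)
Usable hosts: 524286


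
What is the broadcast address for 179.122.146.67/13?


Network: 179.120.0.0/13
Host bits = 19
Set all host bits to 1:
Broadcast: 179.127.255.255


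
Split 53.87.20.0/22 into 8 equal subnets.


New prefix = 22 + 3 = 25
Each subnet has 128 addresses
  53.87.20.0/25
  53.87.20.128/25
  53.87.21.0/25
  53.87.21.128/25
  53.87.22.0/25
  53.87.22.128/25
  53.87.23.0/25
  53.87.23.128/25
Subnets: 53.87.20.0/25, 53.87.20.128/25, 53.87.21.0/25, 53.87.21.128/25, 53.87.22.0/25, 53.87.22.128/25, 53.87.23.0/25, 53.87.23.128/25


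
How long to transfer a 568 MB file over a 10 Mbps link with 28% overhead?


Effective throughput = 10 * (1 - 28/100) = 7.2 Mbps
File size in Mb = 568 * 8 = 4544 Mb
Time = 4544 / 7.2
Time = 631.1111 seconds


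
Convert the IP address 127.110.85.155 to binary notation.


127 = 01111111
110 = 01101110
85 = 01010101
155 = 10011011
Binary: 01111111.01101110.01010101.10011011


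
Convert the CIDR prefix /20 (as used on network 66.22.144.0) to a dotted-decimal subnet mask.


/20 means 20 network bits, 12 host bits
Binary: 11111111111111111111000000000000
Mask: 255.255.240.0


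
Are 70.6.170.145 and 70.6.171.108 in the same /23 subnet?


Mask: 255.255.254.0
70.6.170.145 AND mask = 70.6.170.0
70.6.171.108 AND mask = 70.6.170.0
Yes, same subnet (70.6.170.0)


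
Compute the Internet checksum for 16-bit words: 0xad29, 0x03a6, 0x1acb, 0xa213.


Sum all words (with carry folding):
+ 0xad29 = 0xad29
+ 0x03a6 = 0xb0cf
+ 0x1acb = 0xcb9a
+ 0xa213 = 0x6dae
One's complement: ~0x6dae
Checksum = 0x9251


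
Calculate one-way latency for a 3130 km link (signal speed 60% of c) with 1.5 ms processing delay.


Speed = 0.6 * 3e5 km/s = 180000 km/s
Propagation delay = 3130 / 180000 = 0.0174 s = 17.3889 ms
Processing delay = 1.5 ms
Total one-way latency = 18.8889 ms


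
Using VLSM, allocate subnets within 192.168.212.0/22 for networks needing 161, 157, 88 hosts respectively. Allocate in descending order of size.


161 hosts -> /24 (254 usable): 192.168.212.0/24
157 hosts -> /24 (254 usable): 192.168.213.0/24
88 hosts -> /25 (126 usable): 192.168.214.0/25
Allocation: 192.168.212.0/24 (161 hosts, 254 usable); 192.168.213.0/24 (157 hosts, 254 usable); 192.168.214.0/25 (88 hosts, 126 usable)


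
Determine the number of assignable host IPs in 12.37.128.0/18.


Host bits = 32 - 18 = 14
Total addresses = 2^14 = 16384
Usable = total - 2 (network and broadcast)
Usable hosts: 16382


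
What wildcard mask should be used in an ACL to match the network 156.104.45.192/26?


Subnet mask: 255.255.255.192
Wildcard = 255.255.255.255 - subnet mask
255 - 255 = 0
255 - 255 = 0
255 - 255 = 0
255 - 192 = 63
Wildcard: 0.0.0.63


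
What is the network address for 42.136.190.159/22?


IP:   00101010.10001000.10111110.10011111
Mask: 11111111.11111111.11111100.00000000
AND operation:
Net:  00101010.10001000.10111100.00000000
Network: 42.136.188.0/22


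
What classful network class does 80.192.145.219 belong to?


First octet: 80
Binary: 01010000
0xxxxxxx -> Class A (1-126)
Class A, default mask 255.0.0.0 (/8)


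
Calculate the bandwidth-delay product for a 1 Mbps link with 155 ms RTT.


BDP = bandwidth * RTT
= 1 Mbps * 155 ms
= 1 * 1e6 * 155 / 1000 bits
= 155000 bits
= 19375 bytes
= 18.9209 KB
BDP = 155000 bits (19375 bytes)


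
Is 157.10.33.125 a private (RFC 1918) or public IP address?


RFC 1918 private ranges:
  10.0.0.0/8 (10.0.0.0 - 10.255.255.255)
  172.16.0.0/12 (172.16.0.0 - 172.31.255.255)
  192.168.0.0/16 (192.168.0.0 - 192.168.255.255)
Public (not in any RFC 1918 range)


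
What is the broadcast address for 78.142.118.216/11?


Network: 78.128.0.0/11
Host bits = 21
Set all host bits to 1:
Broadcast: 78.159.255.255


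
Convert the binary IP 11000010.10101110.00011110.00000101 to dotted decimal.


11000010 = 194
10101110 = 174
00011110 = 30
00000101 = 5
IP: 194.174.30.5


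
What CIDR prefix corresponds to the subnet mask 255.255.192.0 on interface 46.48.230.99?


Binary: 11111111.11111111.11000000.00000000
Count leading 1s
Prefix: /18


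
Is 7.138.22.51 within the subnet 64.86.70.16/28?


Subnet network: 64.86.70.16
Test IP AND mask: 7.138.22.48
No, 7.138.22.51 is not in 64.86.70.16/28


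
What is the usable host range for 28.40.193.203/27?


Network: 28.40.193.192
Broadcast: 28.40.193.223
First usable = network + 1
Last usable = broadcast - 1
Range: 28.40.193.193 to 28.40.193.222


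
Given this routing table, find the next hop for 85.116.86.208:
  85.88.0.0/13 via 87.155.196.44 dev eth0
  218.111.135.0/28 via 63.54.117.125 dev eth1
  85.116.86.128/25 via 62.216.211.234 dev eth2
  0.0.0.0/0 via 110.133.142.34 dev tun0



Longest prefix match for 85.116.86.208:
  /13 85.88.0.0: no
  /28 218.111.135.0: no
  /25 85.116.86.128: MATCH
  /0 0.0.0.0: MATCH
Selected: next-hop 62.216.211.234 via eth2 (matched /25)


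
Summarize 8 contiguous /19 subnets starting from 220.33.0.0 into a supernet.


Original prefix: /19
Number of subnets: 8 = 2^3
New prefix = 19 - 3 = 16
Supernet: 220.33.0.0/16


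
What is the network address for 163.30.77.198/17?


IP:   10100011.00011110.01001101.11000110
Mask: 11111111.11111111.10000000.00000000
AND operation:
Net:  10100011.00011110.00000000.00000000
Network: 163.30.0.0/17


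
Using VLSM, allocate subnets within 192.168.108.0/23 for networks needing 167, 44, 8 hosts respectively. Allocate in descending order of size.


167 hosts -> /24 (254 usable): 192.168.108.0/24
44 hosts -> /26 (62 usable): 192.168.109.0/26
8 hosts -> /28 (14 usable): 192.168.109.64/28
Allocation: 192.168.108.0/24 (167 hosts, 254 usable); 192.168.109.0/26 (44 hosts, 62 usable); 192.168.109.64/28 (8 hosts, 14 usable)


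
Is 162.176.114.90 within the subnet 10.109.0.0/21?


Subnet network: 10.109.0.0
Test IP AND mask: 162.176.112.0
No, 162.176.114.90 is not in 10.109.0.0/21


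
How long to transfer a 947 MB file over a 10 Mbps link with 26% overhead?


Effective throughput = 10 * (1 - 26/100) = 7.4 Mbps
File size in Mb = 947 * 8 = 7576 Mb
Time = 7576 / 7.4
Time = 1023.7838 seconds


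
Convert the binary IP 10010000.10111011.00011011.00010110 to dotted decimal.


10010000 = 144
10111011 = 187
00011011 = 27
00010110 = 22
IP: 144.187.27.22


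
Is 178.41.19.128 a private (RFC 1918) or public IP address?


RFC 1918 private ranges:
  10.0.0.0/8 (10.0.0.0 - 10.255.255.255)
  172.16.0.0/12 (172.16.0.0 - 172.31.255.255)
  192.168.0.0/16 (192.168.0.0 - 192.168.255.255)
Public (not in any RFC 1918 range)


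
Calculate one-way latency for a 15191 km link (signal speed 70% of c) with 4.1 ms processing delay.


Speed = 0.7 * 3e5 km/s = 210000 km/s
Propagation delay = 15191 / 210000 = 0.0723 s = 72.3381 ms
Processing delay = 4.1 ms
Total one-way latency = 76.4381 ms


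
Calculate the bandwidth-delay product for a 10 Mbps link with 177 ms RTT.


BDP = bandwidth * RTT
= 10 Mbps * 177 ms
= 10 * 1e6 * 177 / 1000 bits
= 1770000 bits
= 221250 bytes
= 216.0645 KB
BDP = 1770000 bits (221250 bytes)


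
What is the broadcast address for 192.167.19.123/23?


Network: 192.167.18.0/23
Host bits = 9
Set all host bits to 1:
Broadcast: 192.167.19.255


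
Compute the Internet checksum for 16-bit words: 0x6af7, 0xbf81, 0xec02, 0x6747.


Sum all words (with carry folding):
+ 0x6af7 = 0x6af7
+ 0xbf81 = 0x2a79
+ 0xec02 = 0x167c
+ 0x6747 = 0x7dc3
One's complement: ~0x7dc3
Checksum = 0x823c


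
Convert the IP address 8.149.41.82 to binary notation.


8 = 00001000
149 = 10010101
41 = 00101001
82 = 01010010
Binary: 00001000.10010101.00101001.01010010


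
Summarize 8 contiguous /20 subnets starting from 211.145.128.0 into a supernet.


Original prefix: /20
Number of subnets: 8 = 2^3
New prefix = 20 - 3 = 17
Supernet: 211.145.128.0/17


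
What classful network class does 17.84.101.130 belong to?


First octet: 17
Binary: 00010001
0xxxxxxx -> Class A (1-126)
Class A, default mask 255.0.0.0 (/8)


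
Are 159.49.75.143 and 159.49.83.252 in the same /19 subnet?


Mask: 255.255.224.0
159.49.75.143 AND mask = 159.49.64.0
159.49.83.252 AND mask = 159.49.64.0
Yes, same subnet (159.49.64.0)


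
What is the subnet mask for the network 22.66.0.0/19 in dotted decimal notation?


/19 means 19 network bits, 13 host bits
Binary: 11111111111111111110000000000000
Mask: 255.255.224.0


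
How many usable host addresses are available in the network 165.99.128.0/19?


Host bits = 32 - 19 = 13
Total addresses = 2^13 = 8192
Usable = total - 2 (network and broadcast)
Usable hosts: 8190


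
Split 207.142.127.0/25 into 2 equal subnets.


New prefix = 25 + 1 = 26
Each subnet has 64 addresses
  207.142.127.0/26
  207.142.127.64/26
Subnets: 207.142.127.0/26, 207.142.127.64/26


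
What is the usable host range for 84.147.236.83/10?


Network: 84.128.0.0
Broadcast: 84.191.255.255
First usable = network + 1
Last usable = broadcast - 1
Range: 84.128.0.1 to 84.191.255.254


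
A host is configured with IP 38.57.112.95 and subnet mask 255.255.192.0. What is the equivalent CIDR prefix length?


Binary: 11111111.11111111.11000000.00000000
Count leading 1s
Prefix: /18


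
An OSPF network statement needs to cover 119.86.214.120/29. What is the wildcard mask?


Subnet mask: 255.255.255.248
Wildcard = 255.255.255.255 - subnet mask
255 - 255 = 0
255 - 255 = 0
255 - 255 = 0
255 - 248 = 7
Wildcard: 0.0.0.7


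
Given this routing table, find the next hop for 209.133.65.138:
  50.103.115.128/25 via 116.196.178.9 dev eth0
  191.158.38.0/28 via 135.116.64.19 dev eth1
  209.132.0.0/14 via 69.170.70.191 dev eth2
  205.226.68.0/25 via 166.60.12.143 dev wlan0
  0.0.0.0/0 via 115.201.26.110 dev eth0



Longest prefix match for 209.133.65.138:
  /25 50.103.115.128: no
  /28 191.158.38.0: no
  /14 209.132.0.0: MATCH
  /25 205.226.68.0: no
  /0 0.0.0.0: MATCH
Selected: next-hop 69.170.70.191 via eth2 (matched /14)


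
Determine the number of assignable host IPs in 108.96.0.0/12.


Host bits = 32 - 12 = 20
Total addresses = 2^20 = 1048576
Usable = total - 2 (network and broadcast)
Usable hosts: 1048574


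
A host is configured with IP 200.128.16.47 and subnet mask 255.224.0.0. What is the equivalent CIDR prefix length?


Binary: 11111111.11100000.00000000.00000000
Count leading 1s
Prefix: /11


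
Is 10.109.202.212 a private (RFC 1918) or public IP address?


RFC 1918 private ranges:
  10.0.0.0/8 (10.0.0.0 - 10.255.255.255)
  172.16.0.0/12 (172.16.0.0 - 172.31.255.255)
  192.168.0.0/16 (192.168.0.0 - 192.168.255.255)
Private (in 10.0.0.0/8)


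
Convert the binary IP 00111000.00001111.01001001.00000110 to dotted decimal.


00111000 = 56
00001111 = 15
01001001 = 73
00000110 = 6
IP: 56.15.73.6


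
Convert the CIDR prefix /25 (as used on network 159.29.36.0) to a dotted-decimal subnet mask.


/25 means 25 network bits, 7 host bits
Binary: 11111111111111111111111110000000
Mask: 255.255.255.128


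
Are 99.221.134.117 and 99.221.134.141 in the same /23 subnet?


Mask: 255.255.254.0
99.221.134.117 AND mask = 99.221.134.0
99.221.134.141 AND mask = 99.221.134.0
Yes, same subnet (99.221.134.0)


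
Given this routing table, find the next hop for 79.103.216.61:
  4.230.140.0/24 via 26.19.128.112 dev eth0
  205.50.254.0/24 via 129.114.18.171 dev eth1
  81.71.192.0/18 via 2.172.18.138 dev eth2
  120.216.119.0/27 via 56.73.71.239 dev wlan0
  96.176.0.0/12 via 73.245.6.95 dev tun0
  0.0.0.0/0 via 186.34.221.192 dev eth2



Longest prefix match for 79.103.216.61:
  /24 4.230.140.0: no
  /24 205.50.254.0: no
  /18 81.71.192.0: no
  /27 120.216.119.0: no
  /12 96.176.0.0: no
  /0 0.0.0.0: MATCH
Selected: next-hop 186.34.221.192 via eth2 (matched /0)


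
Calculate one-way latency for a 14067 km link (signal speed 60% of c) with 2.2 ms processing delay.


Speed = 0.6 * 3e5 km/s = 180000 km/s
Propagation delay = 14067 / 180000 = 0.0781 s = 78.15 ms
Processing delay = 2.2 ms
Total one-way latency = 80.35 ms
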